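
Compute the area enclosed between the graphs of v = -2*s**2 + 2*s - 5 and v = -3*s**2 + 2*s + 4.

Set the curves equal: -2*s**2 + 2*s - 5 = -3*s**2 + 2*s + 4, so s**2 - 9 = 0, which factors as (s - 3)*(s + 3) = 0. The curves meet at s = -3, 3.
On [-3, 3], v = -3*s**2 + 2*s + 4 is on top; that piece has area ∫[-3,3] (-(s**2 - 9)) ds = 36.

36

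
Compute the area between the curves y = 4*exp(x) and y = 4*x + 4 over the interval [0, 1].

-10 + 4*exp(1)

On [0, 1], (4*exp(x)) - (4*x + 4) = -4*x + 4*exp(x) - 4 is ≥ 0 throughout, so the area is a single integral of |-4*x + 4*exp(x) - 4|.
∫[0,1] (-4*x + 4*exp(x) - 4) dx = -10 + 4*exp(1).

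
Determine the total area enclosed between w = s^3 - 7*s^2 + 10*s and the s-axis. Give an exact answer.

253/12

The curve meets the s-axis where s^3 - 7*s^2 + 10*s = 0, i.e. s*(s - 5)*(s - 2) = 0, at s = 0, 2, 5.
On [0, 2] the curve lies above the axis; ∫[0,2] (s^3 - 7*s^2 + 10*s) ds = 16/3, giving area 16/3.
On [2, 5] the curve lies below the axis; ∫[2,5] (s^3 - 7*s^2 + 10*s) ds = -63/4, giving area 63/4.
Total area = 16/3 + 63/4 = 253/12.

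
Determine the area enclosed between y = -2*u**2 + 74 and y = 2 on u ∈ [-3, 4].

On [-3, 4], (-2*u**2 + 74) - (2) = -2*u**2 + 72 is ≥ 0 throughout, so the area is a single integral of |-2*u**2 + 72|.
∫[-3,4] (-2*u**2 + 72) du = 1330/3.

1330/3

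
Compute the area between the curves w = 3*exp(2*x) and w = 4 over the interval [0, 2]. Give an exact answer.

The difference (3*exp(2*x)) - (4) = 3*exp(2*x) - 4 changes sign at x = -log(3)/2 + log(2) inside [0, 2], so split the integral there.
∫[0,-log(3)/2 + log(2)] (3*exp(2*x) - 4) dx = log(9/16) + 1/2; the area of that piece is -1/2 + log(16/9).
∫[-log(3)/2 + log(2),2] (3*exp(2*x) - 4) dx = -10 - 2*log(3) + 4*log(2) + 3*exp(4)/2.
Total area = (-1/2 + log(16/9)) + (-10 - 2*log(3) + 4*log(2) + 3*exp(4)/2) = -21/2 - 4*log(3) + 8*log(2) + 3*exp(4)/2.

-21/2 - 4*log(3) + 8*log(2) + 3*exp(4)/2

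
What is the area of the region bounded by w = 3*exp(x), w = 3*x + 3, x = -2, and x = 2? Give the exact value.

-12 - 3*exp(-2) + 3*exp(2)

On [-2, 2], (3*exp(x)) - (3*x + 3) = -3*x + 3*exp(x) - 3 is ≥ 0 throughout, so the area is a single integral of |-3*x + 3*exp(x) - 3|.
∫[-2,2] (-3*x + 3*exp(x) - 3) dx = -12 - 3*exp(-2) + 3*exp(2).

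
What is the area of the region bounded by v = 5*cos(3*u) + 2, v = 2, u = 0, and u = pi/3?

The difference (5*cos(3*u) + 2) - (2) = 5*cos(3*u) changes sign at u = pi/6 inside [0, pi/3], so split the integral there.
∫[0,pi/6] (5*cos(3*u)) du = 5/3.
∫[pi/6,pi/3] (5*cos(3*u)) du = -5/3; the area of that piece is 5/3.
Total area = 5/3 + 5/3 = 10/3.

10/3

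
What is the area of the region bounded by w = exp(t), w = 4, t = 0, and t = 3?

The difference (exp(t)) - (4) = exp(t) - 4 changes sign at t = log(4) inside [0, 3], so split the integral there.
∫[0,log(4)] (exp(t) - 4) dt = 3 - log(256); the area of that piece is -3 + log(256).
∫[log(4),3] (exp(t) - 4) dt = -16 + 8*log(2) + exp(3).
Total area = (-3 + log(256)) + (-16 + 8*log(2) + exp(3)) = -19 + 16*log(2) + exp(3).

-19 + 16*log(2) + exp(3)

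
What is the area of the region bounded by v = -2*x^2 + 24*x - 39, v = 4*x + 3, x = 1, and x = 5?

The difference (-2*x^2 + 24*x - 39) - (4*x + 3) = -2*x^2 + 20*x - 42 changes sign at x = 3 inside [1, 5], so split the integral there.
∫[1,3] (-2*x^2 + 20*x - 42) dx = -64/3; the area of that piece is 64/3.
∫[3,5] (-2*x^2 + 20*x - 42) dx = 32/3.
Total area = 64/3 + 32/3 = 32.

32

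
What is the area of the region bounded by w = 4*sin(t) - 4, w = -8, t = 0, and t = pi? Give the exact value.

8 + 4*pi

On [0, pi], (4*sin(t) - 4) - (-8) = 4*sin(t) + 4 is ≥ 0 throughout, so the area is a single integral of |4*sin(t) + 4|.
∫[0,pi] (4*sin(t) + 4) dt = 8 + 4*pi.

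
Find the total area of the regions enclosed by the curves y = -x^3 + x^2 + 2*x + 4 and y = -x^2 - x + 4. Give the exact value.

71/6

Set the curves equal: -x^3 + x^2 + 2*x + 4 = -x^2 - x + 4, so -x^3 + 2*x^2 + 3*x = 0, which factors as -x*(x - 3)*(x + 1) = 0. The curves meet at x = -1, 0, 3.
On [-1, 0], y = -x^2 - x + 4 is on top; that piece has area ∫[-1,0] (-(-x^3 + 2*x^2 + 3*x)) dx = 7/12.
On [0, 3], y = -x^3 + x^2 + 2*x + 4 is on top; that piece has area ∫[0,3] (-x^3 + 2*x^2 + 3*x) dx = 45/4.
Total enclosed area = 7/12 + 45/4 = 71/6.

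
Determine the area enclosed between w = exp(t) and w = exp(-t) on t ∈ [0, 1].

On [0, 1], (exp(t)) - (exp(-t)) = exp(t) - exp(-t) is ≥ 0 throughout, so the area is a single integral of |exp(t) - exp(-t)|.
∫[0,1] (exp(t) - exp(-t)) dt = -2 + exp(-1) + exp(1).

-2 + exp(-1) + exp(1)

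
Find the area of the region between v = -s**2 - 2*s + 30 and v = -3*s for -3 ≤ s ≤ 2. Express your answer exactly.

On [-3, 2], (-s**2 - 2*s + 30) - (-3*s) = -s**2 + s + 30 is ≥ 0 throughout, so the area is a single integral of |-s**2 + s + 30|.
∫[-3,2] (-s**2 + s + 30) ds = 815/6.

815/6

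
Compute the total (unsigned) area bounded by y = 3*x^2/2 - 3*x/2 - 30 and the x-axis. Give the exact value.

729/4

The curve meets the x-axis where 3*x^2/2 - 3*x/2 - 30 = 0, i.e. 3*(x - 5)*(x + 4)/2 = 0, at x = -4, 5.
On [-4, 5] the curve lies below the axis; ∫[-4,5] (3*x^2/2 - 3*x/2 - 30) dx = -729/4, giving area 729/4.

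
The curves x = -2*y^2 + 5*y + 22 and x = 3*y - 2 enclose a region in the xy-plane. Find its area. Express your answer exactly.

Both boundary curves give x as a function of y, so integrate with respect to y. Setting them equal: -2*y^2 + 2*y + 24 = 0, i.e. -2*(y - 4)*(y + 3) = 0, so they meet at y = -3, 4.
For y in [-3, 4], x = -2*y^2 + 5*y + 22 is on the right; area = ∫[-3,4] (-2*y^2 + 2*y + 24) dy = 343/3.

343/3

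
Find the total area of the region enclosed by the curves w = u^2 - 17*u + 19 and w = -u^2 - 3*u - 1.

9

Set the curves equal: u^2 - 17*u + 19 = -u^2 - 3*u - 1, so 2*u^2 - 14*u + 20 = 0, which factors as 2*(u - 5)*(u - 2) = 0. The curves meet at u = 2, 5.
On [2, 5], w = -u^2 - 3*u - 1 is on top; that piece has area ∫[2,5] (-(2*u^2 - 14*u + 20)) du = 9.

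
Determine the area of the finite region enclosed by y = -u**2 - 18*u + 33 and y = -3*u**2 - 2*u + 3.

Set the curves equal: -u**2 - 18*u + 33 = -3*u**2 - 2*u + 3, so 2*u**2 - 16*u + 30 = 0, which factors as 2*(u - 5)*(u - 3) = 0. The curves meet at u = 3, 5.
On [3, 5], y = -3*u**2 - 2*u + 3 is on top; that piece has area ∫[3,5] (-(2*u**2 - 16*u + 30)) du = 8/3.

8/3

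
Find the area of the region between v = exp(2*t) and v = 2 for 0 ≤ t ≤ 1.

-7/2 + 2*log(2) + exp(2)/2

The difference (exp(2*t)) - (2) = exp(2*t) - 2 changes sign at t = log(2)/2 inside [0, 1], so split the integral there.
∫[0,log(2)/2] (exp(2*t) - 2) dt = 1/2 - log(2); the area of that piece is -1/2 + log(2).
∫[log(2)/2,1] (exp(2*t) - 2) dt = -3 + log(2) + exp(2)/2.
Total area = (-1/2 + log(2)) + (-3 + log(2) + exp(2)/2) = -7/2 + 2*log(2) + exp(2)/2.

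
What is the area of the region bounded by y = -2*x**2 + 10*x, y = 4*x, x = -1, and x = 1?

The difference (-2*x**2 + 10*x) - (4*x) = -2*x**2 + 6*x changes sign at x = 0 inside [-1, 1], so split the integral there.
∫[-1,0] (-2*x**2 + 6*x) dx = -11/3; the area of that piece is 11/3.
∫[0,1] (-2*x**2 + 6*x) dx = 7/3.
Total area = 11/3 + 7/3 = 6.

6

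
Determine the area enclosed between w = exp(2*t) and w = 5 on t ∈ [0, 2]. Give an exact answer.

-29/2 + 5*log(5) + exp(4)/2

The difference (exp(2*t)) - (5) = exp(2*t) - 5 changes sign at t = log(5)/2 inside [0, 2], so split the integral there.
∫[0,log(5)/2] (exp(2*t) - 5) dt = 2 - 5*log(5)/2; the area of that piece is -2 + 5*log(5)/2.
∫[log(5)/2,2] (exp(2*t) - 5) dt = -25/2 + 5*log(5)/2 + exp(4)/2.
Total area = (-2 + 5*log(5)/2) + (-25/2 + 5*log(5)/2 + exp(4)/2) = -29/2 + 5*log(5) + exp(4)/2.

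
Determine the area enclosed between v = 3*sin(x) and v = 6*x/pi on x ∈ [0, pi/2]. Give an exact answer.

On [0, pi/2], (3*sin(x)) - (6*x/pi) = -6*x/pi + 3*sin(x) is ≥ 0 throughout, so the area is a single integral of |-6*x/pi + 3*sin(x)|.
∫[0,pi/2] (-6*x/pi + 3*sin(x)) dx = 3 - 3*pi/4.

3 - 3*pi/4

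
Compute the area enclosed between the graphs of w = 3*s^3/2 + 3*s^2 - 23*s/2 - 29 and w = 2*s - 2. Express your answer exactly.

443/4

Set the curves equal: 3*s^3/2 + 3*s^2 - 23*s/2 - 29 = 2*s - 2, so 3*s^3/2 + 3*s^2 - 27*s/2 - 27 = 0, which factors as 3*(s - 3)*(s + 2)*(s + 3)/2 = 0. The curves meet at s = -3, -2, 3.
On [-3, -2], w = 3*s^3/2 + 3*s^2 - 23*s/2 - 29 is on top; that piece has area ∫[-3,-2] (3*s^3/2 + 3*s^2 - 27*s/2 - 27) ds = 11/8.
On [-2, 3], w = 2*s - 2 is on top; that piece has area ∫[-2,3] (-(3*s^3/2 + 3*s^2 - 27*s/2 - 27)) ds = 875/8.
Total enclosed area = 11/8 + 875/8 = 443/4.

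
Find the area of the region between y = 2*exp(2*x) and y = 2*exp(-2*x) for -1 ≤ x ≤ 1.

The difference (2*exp(2*x)) - (2*exp(-2*x)) = 2*exp(2*x) - 2*exp(-2*x) changes sign at x = 0 inside [-1, 1], so split the integral there.
∫[-1,0] (2*exp(2*x) - 2*exp(-2*x)) dx = -exp(2) - exp(-2) + 2; the area of that piece is -2 + exp(-2) + exp(2).
∫[0,1] (2*exp(2*x) - 2*exp(-2*x)) dx = -2 + exp(-2) + exp(2).
Total area = (-2 + exp(-2) + exp(2)) + (-2 + exp(-2) + exp(2)) = -4 + 2*exp(-2) + 2*exp(2).

-4 + 2*exp(-2) + 2*exp(2)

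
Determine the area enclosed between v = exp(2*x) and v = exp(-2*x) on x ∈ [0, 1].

-1 + exp(-2)/2 + exp(2)/2

On [0, 1], (exp(2*x)) - (exp(-2*x)) = exp(2*x) - exp(-2*x) is ≥ 0 throughout, so the area is a single integral of |exp(2*x) - exp(-2*x)|.
∫[0,1] (exp(2*x) - exp(-2*x)) dx = -1 + exp(-2)/2 + exp(2)/2.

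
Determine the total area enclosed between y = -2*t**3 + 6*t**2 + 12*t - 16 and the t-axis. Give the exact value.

The curve meets the t-axis where -2*t**3 + 6*t**2 + 12*t - 16 = 0, i.e. -2*(t - 4)*(t - 1)*(t + 2) = 0, at t = -2, 1, 4.
On [-2, 1] the curve lies below the axis; ∫[-2,1] (-2*t**3 + 6*t**2 + 12*t - 16) dt = -81/2, giving area 81/2.
On [1, 4] the curve lies above the axis; ∫[1,4] (-2*t**3 + 6*t**2 + 12*t - 16) dt = 81/2, giving area 81/2.
Total area = 81/2 + 81/2 = 81.

81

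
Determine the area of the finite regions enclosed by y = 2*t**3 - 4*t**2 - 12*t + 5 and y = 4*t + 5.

Set the curves equal: 2*t**3 - 4*t**2 - 12*t + 5 = 4*t + 5, so 2*t**3 - 4*t**2 - 16*t = 0, which factors as 2*t*(t - 4)*(t + 2) = 0. The curves meet at t = -2, 0, 4.
On [-2, 0], y = 2*t**3 - 4*t**2 - 12*t + 5 is on top; that piece has area ∫[-2,0] (2*t**3 - 4*t**2 - 16*t) dt = 40/3.
On [0, 4], y = 4*t + 5 is on top; that piece has area ∫[0,4] (-(2*t**3 - 4*t**2 - 16*t)) dt = 256/3.
Total enclosed area = 40/3 + 256/3 = 296/3.

296/3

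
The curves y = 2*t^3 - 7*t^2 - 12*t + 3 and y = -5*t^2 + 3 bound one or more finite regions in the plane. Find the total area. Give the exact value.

253/6

Set the curves equal: 2*t^3 - 7*t^2 - 12*t + 3 = -5*t^2 + 3, so 2*t^3 - 2*t^2 - 12*t = 0, which factors as 2*t*(t - 3)*(t + 2) = 0. The curves meet at t = -2, 0, 3.
On [-2, 0], y = 2*t^3 - 7*t^2 - 12*t + 3 is on top; that piece has area ∫[-2,0] (2*t^3 - 2*t^2 - 12*t) dt = 32/3.
On [0, 3], y = -5*t^2 + 3 is on top; that piece has area ∫[0,3] (-(2*t^3 - 2*t^2 - 12*t)) dt = 63/2.
Total enclosed area = 32/3 + 63/2 = 253/6.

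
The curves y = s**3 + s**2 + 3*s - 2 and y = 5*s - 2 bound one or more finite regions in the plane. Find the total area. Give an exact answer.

37/12

Set the curves equal: s**3 + s**2 + 3*s - 2 = 5*s - 2, so s**3 + s**2 - 2*s = 0, which factors as s*(s - 1)*(s + 2) = 0. The curves meet at s = -2, 0, 1.
On [-2, 0], y = s**3 + s**2 + 3*s - 2 is on top; that piece has area ∫[-2,0] (s**3 + s**2 - 2*s) ds = 8/3.
On [0, 1], y = 5*s - 2 is on top; that piece has area ∫[0,1] (-(s**3 + s**2 - 2*s)) ds = 5/12.
Total enclosed area = 8/3 + 5/12 = 37/12.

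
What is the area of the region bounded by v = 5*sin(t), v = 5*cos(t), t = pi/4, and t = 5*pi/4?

On [pi/4, 5*pi/4], (5*sin(t)) - (5*cos(t)) = 5*sin(t) - 5*cos(t) is ≥ 0 throughout, so the area is a single integral of |5*sin(t) - 5*cos(t)|.
∫[pi/4,5*pi/4] (5*sin(t) - 5*cos(t)) dt = 10*sqrt(2).

10*sqrt(2)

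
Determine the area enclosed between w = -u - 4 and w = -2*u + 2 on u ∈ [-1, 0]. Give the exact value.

13/2

On [-1, 0], (-u - 4) - (-2*u + 2) = u - 6 is ≤ 0 throughout, so the area is a single integral of |u - 6|.
∫[-1,0] (u - 6) du = -13/2; the area of that piece is 13/2.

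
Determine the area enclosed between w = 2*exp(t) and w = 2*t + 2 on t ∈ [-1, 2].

On [-1, 2], (2*exp(t)) - (2*t + 2) = -2*t + 2*exp(t) - 2 is ≥ 0 throughout, so the area is a single integral of |-2*t + 2*exp(t) - 2|.
∫[-1,2] (-2*t + 2*exp(t) - 2) dt = -9 - 2*exp(-1) + 2*exp(2).

-9 - 2*exp(-1) + 2*exp(2)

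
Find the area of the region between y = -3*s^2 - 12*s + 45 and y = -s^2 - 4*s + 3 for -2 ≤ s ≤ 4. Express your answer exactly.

532/3

The difference (-3*s^2 - 12*s + 45) - (-s^2 - 4*s + 3) = -2*s^2 - 8*s + 42 changes sign at s = 3 inside [-2, 4], so split the integral there.
∫[-2,3] (-2*s^2 - 8*s + 42) ds = 500/3.
∫[3,4] (-2*s^2 - 8*s + 42) ds = -32/3; the area of that piece is 32/3.
Total area = 500/3 + 32/3 = 532/3.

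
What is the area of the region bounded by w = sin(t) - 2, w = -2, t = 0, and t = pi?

On [0, pi], (sin(t) - 2) - (-2) = sin(t) is ≥ 0 throughout, so the area is a single integral of |sin(t)|.
∫[0,pi] (sin(t)) dt = 2.

2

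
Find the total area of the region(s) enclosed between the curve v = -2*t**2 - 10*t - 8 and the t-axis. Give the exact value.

The curve meets the t-axis where -2*t**2 - 10*t - 8 = 0, i.e. -2*(t + 1)*(t + 4) = 0, at t = -4, -1.
On [-4, -1] the curve lies above the axis; ∫[-4,-1] (-2*t**2 - 10*t - 8) dt = 9, giving area 9.

9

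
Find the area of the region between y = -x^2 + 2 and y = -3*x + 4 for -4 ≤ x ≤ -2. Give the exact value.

On [-4, -2], (-x^2 + 2) - (-3*x + 4) = -x^2 + 3*x - 2 is ≤ 0 throughout, so the area is a single integral of |-x^2 + 3*x - 2|.
∫[-4,-2] (-x^2 + 3*x - 2) dx = -122/3; the area of that piece is 122/3.

122/3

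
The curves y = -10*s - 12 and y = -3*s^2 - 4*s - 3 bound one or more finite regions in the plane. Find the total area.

32

Set the curves equal: -10*s - 12 = -3*s^2 - 4*s - 3, so 3*s^2 - 6*s - 9 = 0, which factors as 3*(s - 3)*(s + 1) = 0. The curves meet at s = -1, 3.
On [-1, 3], y = -3*s^2 - 4*s - 3 is on top; that piece has area ∫[-1,3] (-(3*s^2 - 6*s - 9)) ds = 32.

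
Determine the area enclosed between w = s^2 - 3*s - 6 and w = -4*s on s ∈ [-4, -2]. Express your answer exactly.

5

The difference (s^2 - 3*s - 6) - (-4*s) = s^2 + s - 6 changes sign at s = -3 inside [-4, -2], so split the integral there.
∫[-4,-3] (s^2 + s - 6) ds = 17/6.
∫[-3,-2] (s^2 + s - 6) ds = -13/6; the area of that piece is 13/6.
Total area = 17/6 + 13/6 = 5.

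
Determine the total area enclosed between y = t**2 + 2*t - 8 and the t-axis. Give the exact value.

The curve meets the t-axis where t**2 + 2*t - 8 = 0, i.e. (t - 2)*(t + 4) = 0, at t = -4, 2.
On [-4, 2] the curve lies below the axis; ∫[-4,2] (t**2 + 2*t - 8) dt = -36, giving area 36.

36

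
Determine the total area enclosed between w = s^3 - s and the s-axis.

1/2

The curve meets the s-axis where s^3 - s = 0, i.e. s*(s - 1)*(s + 1) = 0, at s = -1, 0, 1.
On [-1, 0] the curve lies above the axis; ∫[-1,0] (s^3 - s) ds = 1/4, giving area 1/4.
On [0, 1] the curve lies below the axis; ∫[0,1] (s^3 - s) ds = -1/4, giving area 1/4.
Total area = 1/4 + 1/4 = 1/2.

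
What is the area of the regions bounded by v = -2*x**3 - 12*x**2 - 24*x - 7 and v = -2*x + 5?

Set the curves equal: -2*x**3 - 12*x**2 - 24*x - 7 = -2*x + 5, so -2*x**3 - 12*x**2 - 22*x - 12 = 0, which factors as -2*(x + 1)*(x + 2)*(x + 3) = 0. The curves meet at x = -3, -2, -1.
On [-3, -2], v = -2*x + 5 is on top; that piece has area ∫[-3,-2] (-(-2*x**3 - 12*x**2 - 22*x - 12)) dx = 1/2.
On [-2, -1], v = -2*x**3 - 12*x**2 - 24*x - 7 is on top; that piece has area ∫[-2,-1] (-2*x**3 - 12*x**2 - 22*x - 12) dx = 1/2.
Total enclosed area = 1/2 + 1/2 = 1.

1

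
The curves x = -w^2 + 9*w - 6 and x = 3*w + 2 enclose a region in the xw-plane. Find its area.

4/3

Both boundary curves give x as a function of w, so integrate with respect to w. Setting them equal: -w^2 + 6*w - 8 = 0, i.e. -(w - 4)*(w - 2) = 0, so they meet at w = 2, 4.
For w in [2, 4], x = -w^2 + 9*w - 6 is on the right; area = ∫[2,4] (-w^2 + 6*w - 8) dw = 4/3.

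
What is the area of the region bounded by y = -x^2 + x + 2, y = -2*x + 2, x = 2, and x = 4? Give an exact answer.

3

The difference (-x^2 + x + 2) - (-2*x + 2) = -x^2 + 3*x changes sign at x = 3 inside [2, 4], so split the integral there.
∫[2,3] (-x^2 + 3*x) dx = 7/6.
∫[3,4] (-x^2 + 3*x) dx = -11/6; the area of that piece is 11/6.
Total area = 7/6 + 11/6 = 3.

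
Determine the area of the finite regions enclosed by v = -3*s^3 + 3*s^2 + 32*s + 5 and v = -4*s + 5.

937/4

Set the curves equal: -3*s^3 + 3*s^2 + 32*s + 5 = -4*s + 5, so -3*s^3 + 3*s^2 + 36*s = 0, which factors as -3*s*(s - 4)*(s + 3) = 0. The curves meet at s = -3, 0, 4.
On [-3, 0], v = -4*s + 5 is on top; that piece has area ∫[-3,0] (-(-3*s^3 + 3*s^2 + 36*s)) ds = 297/4.
On [0, 4], v = -3*s^3 + 3*s^2 + 32*s + 5 is on top; that piece has area ∫[0,4] (-3*s^3 + 3*s^2 + 36*s) ds = 160.
Total enclosed area = 297/4 + 160 = 937/4.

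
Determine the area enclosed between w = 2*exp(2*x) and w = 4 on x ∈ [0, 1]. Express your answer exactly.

The difference (2*exp(2*x)) - (4) = 2*exp(2*x) - 4 changes sign at x = log(2)/2 inside [0, 1], so split the integral there.
∫[0,log(2)/2] (2*exp(2*x) - 4) dx = 1 - log(4); the area of that piece is -1 + log(4).
∫[log(2)/2,1] (2*exp(2*x) - 4) dx = -6 + 2*log(2) + exp(2).
Total area = (-1 + log(4)) + (-6 + 2*log(2) + exp(2)) = -7 + 4*log(2) + exp(2).

-7 + 4*log(2) + exp(2)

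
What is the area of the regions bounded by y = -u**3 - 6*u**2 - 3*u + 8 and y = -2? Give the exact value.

Set the curves equal: -u**3 - 6*u**2 - 3*u + 8 = -2, so -u**3 - 6*u**2 - 3*u + 10 = 0, which factors as -(u - 1)*(u + 2)*(u + 5) = 0. The curves meet at u = -5, -2, 1.
On [-5, -2], y = -2 is on top; that piece has area ∫[-5,-2] (-(-u**3 - 6*u**2 - 3*u + 10)) du = 81/4.
On [-2, 1], y = -u**3 - 6*u**2 - 3*u + 8 is on top; that piece has area ∫[-2,1] (-u**3 - 6*u**2 - 3*u + 10) du = 81/4.
Total enclosed area = 81/4 + 81/4 = 81/2.

81/2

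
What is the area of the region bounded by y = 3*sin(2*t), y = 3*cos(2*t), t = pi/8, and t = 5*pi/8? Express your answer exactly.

3*sqrt(2)

On [pi/8, 5*pi/8], (3*sin(2*t)) - (3*cos(2*t)) = 3*sin(2*t) - 3*cos(2*t) is ≥ 0 throughout, so the area is a single integral of |3*sin(2*t) - 3*cos(2*t)|.
∫[pi/8,5*pi/8] (3*sin(2*t) - 3*cos(2*t)) dt = 3*sqrt(2).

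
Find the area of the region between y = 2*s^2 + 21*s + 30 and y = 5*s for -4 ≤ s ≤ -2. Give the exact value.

The difference (2*s^2 + 21*s + 30) - (5*s) = 2*s^2 + 16*s + 30 changes sign at s = -3 inside [-4, -2], so split the integral there.
∫[-4,-3] (2*s^2 + 16*s + 30) ds = -4/3; the area of that piece is 4/3.
∫[-3,-2] (2*s^2 + 16*s + 30) ds = 8/3.
Total area = 4/3 + 8/3 = 4.

4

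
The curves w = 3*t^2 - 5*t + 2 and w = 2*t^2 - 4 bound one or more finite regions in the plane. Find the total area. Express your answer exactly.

Set the curves equal: 3*t^2 - 5*t + 2 = 2*t^2 - 4, so t^2 - 5*t + 6 = 0, which factors as (t - 3)*(t - 2) = 0. The curves meet at t = 2, 3.
On [2, 3], w = 2*t^2 - 4 is on top; that piece has area ∫[2,3] (-(t^2 - 5*t + 6)) dt = 1/6.

1/6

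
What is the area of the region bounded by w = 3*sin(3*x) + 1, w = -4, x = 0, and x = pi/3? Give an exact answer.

2 + 5*pi/3

On [0, pi/3], (3*sin(3*x) + 1) - (-4) = 3*sin(3*x) + 5 is ≥ 0 throughout, so the area is a single integral of |3*sin(3*x) + 5|.
∫[0,pi/3] (3*sin(3*x) + 5) dx = 2 + 5*pi/3.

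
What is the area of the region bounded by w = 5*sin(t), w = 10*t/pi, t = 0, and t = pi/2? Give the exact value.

5 - 5*pi/4

On [0, pi/2], (5*sin(t)) - (10*t/pi) = -10*t/pi + 5*sin(t) is ≥ 0 throughout, so the area is a single integral of |-10*t/pi + 5*sin(t)|.
∫[0,pi/2] (-10*t/pi + 5*sin(t)) dt = 5 - 5*pi/4.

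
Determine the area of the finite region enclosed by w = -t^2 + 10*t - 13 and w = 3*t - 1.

Set the curves equal: -t^2 + 10*t - 13 = 3*t - 1, so -t^2 + 7*t - 12 = 0, which factors as -(t - 4)*(t - 3) = 0. The curves meet at t = 3, 4.
On [3, 4], w = -t^2 + 10*t - 13 is on top; that piece has area ∫[3,4] (-t^2 + 7*t - 12) dt = 1/6.

1/6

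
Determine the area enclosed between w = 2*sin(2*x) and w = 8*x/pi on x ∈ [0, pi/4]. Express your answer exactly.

1 - pi/4

On [0, pi/4], (2*sin(2*x)) - (8*x/pi) = -8*x/pi + 2*sin(2*x) is ≥ 0 throughout, so the area is a single integral of |-8*x/pi + 2*sin(2*x)|.
∫[0,pi/4] (-8*x/pi + 2*sin(2*x)) dx = 1 - pi/4.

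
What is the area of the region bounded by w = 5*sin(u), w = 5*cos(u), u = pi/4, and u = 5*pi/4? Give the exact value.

On [pi/4, 5*pi/4], (5*sin(u)) - (5*cos(u)) = 5*sin(u) - 5*cos(u) is ≥ 0 throughout, so the area is a single integral of |5*sin(u) - 5*cos(u)|.
∫[pi/4,5*pi/4] (5*sin(u) - 5*cos(u)) du = 10*sqrt(2).

10*sqrt(2)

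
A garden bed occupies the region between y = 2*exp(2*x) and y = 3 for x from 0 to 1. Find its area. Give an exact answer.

The difference (2*exp(2*x)) - (3) = 2*exp(2*x) - 3 changes sign at x = -log(2)/2 + log(3)/2 inside [0, 1], so split the integral there.
∫[0,-log(2)/2 + log(3)/2] (2*exp(2*x) - 3) dx = log(2*sqrt(6)/9) + 1/2; the area of that piece is -1/2 + log(3*sqrt(6)/4).
∫[-log(2)/2 + log(3)/2,1] (2*exp(2*x) - 3) dx = -9/2 - 3*log(2)/2 + 3*log(3)/2 + exp(2).
Total area = (-1/2 + log(3*sqrt(6)/4)) + (-9/2 - 3*log(2)/2 + 3*log(3)/2 + exp(2)) = -5 - 7*log(2)/2 + log(6)/2 + 5*log(3)/2 + exp(2).

-5 - 7*log(2)/2 + log(6)/2 + 5*log(3)/2 + exp(2)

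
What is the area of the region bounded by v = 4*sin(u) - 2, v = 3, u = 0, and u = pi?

On [0, pi], (4*sin(u) - 2) - (3) = 4*sin(u) - 5 is ≤ 0 throughout, so the area is a single integral of |4*sin(u) - 5|.
∫[0,pi] (4*sin(u) - 5) du = 8 - 5*pi; the area of that piece is -8 + 5*pi.

-8 + 5*pi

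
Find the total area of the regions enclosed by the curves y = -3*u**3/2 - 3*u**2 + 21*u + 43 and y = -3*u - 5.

284

Set the curves equal: -3*u**3/2 - 3*u**2 + 21*u + 43 = -3*u - 5, so -3*u**3/2 - 3*u**2 + 24*u + 48 = 0, which factors as -3*(u - 4)*(u + 2)*(u + 4)/2 = 0. The curves meet at u = -4, -2, 4.
On [-4, -2], y = -3*u - 5 is on top; that piece has area ∫[-4,-2] (-(-3*u**3/2 - 3*u**2 + 24*u + 48)) du = 14.
On [-2, 4], y = -3*u**3/2 - 3*u**2 + 21*u + 43 is on top; that piece has area ∫[-2,4] (-3*u**3/2 - 3*u**2 + 24*u + 48) du = 270.
Total enclosed area = 14 + 270 = 284.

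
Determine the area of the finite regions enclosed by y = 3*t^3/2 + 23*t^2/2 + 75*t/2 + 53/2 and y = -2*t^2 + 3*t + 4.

12

Set the curves equal: 3*t^3/2 + 23*t^2/2 + 75*t/2 + 53/2 = -2*t^2 + 3*t + 4, so 3*t^3/2 + 27*t^2/2 + 69*t/2 + 45/2 = 0, which factors as 3*(t + 1)*(t + 3)*(t + 5)/2 = 0. The curves meet at t = -5, -3, -1.
On [-5, -3], y = 3*t^3/2 + 23*t^2/2 + 75*t/2 + 53/2 is on top; that piece has area ∫[-5,-3] (3*t^3/2 + 27*t^2/2 + 69*t/2 + 45/2) dt = 6.
On [-3, -1], y = -2*t^2 + 3*t + 4 is on top; that piece has area ∫[-3,-1] (-(3*t^3/2 + 27*t^2/2 + 69*t/2 + 45/2)) dt = 6.
Total enclosed area = 6 + 6 = 12.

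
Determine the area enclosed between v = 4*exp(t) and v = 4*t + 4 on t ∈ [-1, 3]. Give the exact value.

-32 - 4*exp(-1) + 4*exp(3)

On [-1, 3], (4*exp(t)) - (4*t + 4) = -4*t + 4*exp(t) - 4 is ≥ 0 throughout, so the area is a single integral of |-4*t + 4*exp(t) - 4|.
∫[-1,3] (-4*t + 4*exp(t) - 4) dt = -32 - 4*exp(-1) + 4*exp(3).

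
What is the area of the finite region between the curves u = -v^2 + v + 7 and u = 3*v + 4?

Both boundary curves give u as a function of v, so integrate with respect to v. Setting them equal: -v^2 - 2*v + 3 = 0, i.e. -(v - 1)*(v + 3) = 0, so they meet at v = -3, 1.
For v in [-3, 1], u = -v^2 + v + 7 is on the right; area = ∫[-3,1] (-v^2 - 2*v + 3) dv = 32/3.

32/3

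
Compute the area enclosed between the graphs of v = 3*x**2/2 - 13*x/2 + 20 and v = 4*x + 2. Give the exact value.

Set the curves equal: 3*x**2/2 - 13*x/2 + 20 = 4*x + 2, so 3*x**2/2 - 21*x/2 + 18 = 0, which factors as 3*(x - 4)*(x - 3)/2 = 0. The curves meet at x = 3, 4.
On [3, 4], v = 4*x + 2 is on top; that piece has area ∫[3,4] (-(3*x**2/2 - 21*x/2 + 18)) dx = 1/4.

1/4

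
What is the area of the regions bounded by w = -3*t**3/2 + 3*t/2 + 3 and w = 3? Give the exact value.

3/4

Set the curves equal: -3*t**3/2 + 3*t/2 + 3 = 3, so -3*t**3/2 + 3*t/2 = 0, which factors as -3*t*(t - 1)*(t + 1)/2 = 0. The curves meet at t = -1, 0, 1.
On [-1, 0], w = 3 is on top; that piece has area ∫[-1,0] (-(-3*t**3/2 + 3*t/2)) dt = 3/8.
On [0, 1], w = -3*t**3/2 + 3*t/2 + 3 is on top; that piece has area ∫[0,1] (-3*t**3/2 + 3*t/2) dt = 3/8.
Total enclosed area = 3/8 + 3/8 = 3/4.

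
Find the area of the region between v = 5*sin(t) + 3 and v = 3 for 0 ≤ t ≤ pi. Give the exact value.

10

On [0, pi], (5*sin(t) + 3) - (3) = 5*sin(t) is ≥ 0 throughout, so the area is a single integral of |5*sin(t)|.
∫[0,pi] (5*sin(t)) dt = 10.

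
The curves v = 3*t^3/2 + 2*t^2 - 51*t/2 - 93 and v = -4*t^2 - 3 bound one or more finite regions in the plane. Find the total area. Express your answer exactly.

Set the curves equal: 3*t^3/2 + 2*t^2 - 51*t/2 - 93 = -4*t^2 - 3, so 3*t^3/2 + 6*t^2 - 51*t/2 - 90 = 0, which factors as 3*(t - 4)*(t + 3)*(t + 5)/2 = 0. The curves meet at t = -5, -3, 4.
On [-5, -3], v = 3*t^3/2 + 2*t^2 - 51*t/2 - 93 is on top; that piece has area ∫[-5,-3] (3*t^3/2 + 6*t^2 - 51*t/2 - 90) dt = 16.
On [-3, 4], v = -4*t^2 - 3 is on top; that piece has area ∫[-3,4] (-(3*t^3/2 + 6*t^2 - 51*t/2 - 90)) dt = 3773/8.
Total enclosed area = 16 + 3773/8 = 3901/8.

3901/8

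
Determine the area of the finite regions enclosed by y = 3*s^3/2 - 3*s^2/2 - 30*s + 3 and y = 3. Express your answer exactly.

2521/8

Set the curves equal: 3*s^3/2 - 3*s^2/2 - 30*s + 3 = 3, so 3*s^3/2 - 3*s^2/2 - 30*s = 0, which factors as 3*s*(s - 5)*(s + 4)/2 = 0. The curves meet at s = -4, 0, 5.
On [-4, 0], y = 3*s^3/2 - 3*s^2/2 - 30*s + 3 is on top; that piece has area ∫[-4,0] (3*s^3/2 - 3*s^2/2 - 30*s) ds = 112.
On [0, 5], y = 3 is on top; that piece has area ∫[0,5] (-(3*s^3/2 - 3*s^2/2 - 30*s)) ds = 1625/8.
Total enclosed area = 112 + 1625/8 = 2521/8.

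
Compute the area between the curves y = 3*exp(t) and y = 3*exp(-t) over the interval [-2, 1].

-12 + 3*exp(-2) + 3*exp(-1) + 3*exp(1) + 3*exp(2)

The difference (3*exp(t)) - (3*exp(-t)) = 3*exp(t) - 3*exp(-t) changes sign at t = 0 inside [-2, 1], so split the integral there.
∫[-2,0] (3*exp(t) - 3*exp(-t)) dt = -3*exp(2) - 3*exp(-2) + 6; the area of that piece is -6 + 3*exp(-2) + 3*exp(2).
∫[0,1] (3*exp(t) - 3*exp(-t)) dt = -6 + 3*exp(-1) + 3*exp(1).
Total area = (-6 + 3*exp(-2) + 3*exp(2)) + (-6 + 3*exp(-1) + 3*exp(1)) = -12 + 3*exp(-2) + 3*exp(-1) + 3*exp(1) + 3*exp(2).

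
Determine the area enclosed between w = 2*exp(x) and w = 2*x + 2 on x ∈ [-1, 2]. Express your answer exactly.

-9 - 2*exp(-1) + 2*exp(2)

On [-1, 2], (2*exp(x)) - (2*x + 2) = -2*x + 2*exp(x) - 2 is ≥ 0 throughout, so the area is a single integral of |-2*x + 2*exp(x) - 2|.
∫[-1,2] (-2*x + 2*exp(x) - 2) dx = -9 - 2*exp(-1) + 2*exp(2).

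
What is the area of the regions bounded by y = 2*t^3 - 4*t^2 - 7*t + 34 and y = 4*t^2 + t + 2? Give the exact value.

Set the curves equal: 2*t^3 - 4*t^2 - 7*t + 34 = 4*t^2 + t + 2, so 2*t^3 - 8*t^2 - 8*t + 32 = 0, which factors as 2*(t - 4)*(t - 2)*(t + 2) = 0. The curves meet at t = -2, 2, 4.
On [-2, 2], y = 2*t^3 - 4*t^2 - 7*t + 34 is on top; that piece has area ∫[-2,2] (2*t^3 - 8*t^2 - 8*t + 32) dt = 256/3.
On [2, 4], y = 4*t^2 + t + 2 is on top; that piece has area ∫[2,4] (-(2*t^3 - 8*t^2 - 8*t + 32)) dt = 40/3.
Total enclosed area = 256/3 + 40/3 = 296/3.

296/3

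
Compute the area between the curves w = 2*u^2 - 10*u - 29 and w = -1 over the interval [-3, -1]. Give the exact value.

The difference (2*u^2 - 10*u - 29) - (-1) = 2*u^2 - 10*u - 28 changes sign at u = -2 inside [-3, -1], so split the integral there.
∫[-3,-2] (2*u^2 - 10*u - 28) du = 29/3.
∫[-2,-1] (2*u^2 - 10*u - 28) du = -25/3; the area of that piece is 25/3.
Total area = 29/3 + 25/3 = 18.

18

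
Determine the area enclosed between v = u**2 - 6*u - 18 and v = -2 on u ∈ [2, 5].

72

On [2, 5], (u**2 - 6*u - 18) - (-2) = u**2 - 6*u - 16 is ≤ 0 throughout, so the area is a single integral of |u**2 - 6*u - 16|.
∫[2,5] (u**2 - 6*u - 16) du = -72; the area of that piece is 72.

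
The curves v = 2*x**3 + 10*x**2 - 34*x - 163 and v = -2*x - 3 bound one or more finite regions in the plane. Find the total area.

Set the curves equal: 2*x**3 + 10*x**2 - 34*x - 163 = -2*x - 3, so 2*x**3 + 10*x**2 - 32*x - 160 = 0, which factors as 2*(x - 4)*(x + 4)*(x + 5) = 0. The curves meet at x = -5, -4, 4.
On [-5, -4], v = 2*x**3 + 10*x**2 - 34*x - 163 is on top; that piece has area ∫[-5,-4] (2*x**3 + 10*x**2 - 32*x - 160) dx = 17/6.
On [-4, 4], v = -2*x - 3 is on top; that piece has area ∫[-4,4] (-(2*x**3 + 10*x**2 - 32*x - 160)) dx = 2560/3.
Total enclosed area = 17/6 + 2560/3 = 5137/6.

5137/6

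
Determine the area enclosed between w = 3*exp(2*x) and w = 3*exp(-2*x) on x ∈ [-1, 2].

-6 + 3*exp(-4)/2 + 3*exp(-2)/2 + 3*exp(2)/2 + 3*exp(4)/2

The difference (3*exp(2*x)) - (3*exp(-2*x)) = 3*exp(2*x) - 3*exp(-2*x) changes sign at x = 0 inside [-1, 2], so split the integral there.
∫[-1,0] (3*exp(2*x) - 3*exp(-2*x)) dx = -3*exp(2)/2 - 3*exp(-2)/2 + 3; the area of that piece is -3 + 3*exp(-2)/2 + 3*exp(2)/2.
∫[0,2] (3*exp(2*x) - 3*exp(-2*x)) dx = -3 + 3*exp(-4)/2 + 3*exp(4)/2.
Total area = (-3 + 3*exp(-2)/2 + 3*exp(2)/2) + (-3 + 3*exp(-4)/2 + 3*exp(4)/2) = -6 + 3*exp(-4)/2 + 3*exp(-2)/2 + 3*exp(2)/2 + 3*exp(4)/2.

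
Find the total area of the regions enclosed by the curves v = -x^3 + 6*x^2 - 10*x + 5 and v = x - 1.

1/2

Set the curves equal: -x^3 + 6*x^2 - 10*x + 5 = x - 1, so -x^3 + 6*x^2 - 11*x + 6 = 0, which factors as -(x - 3)*(x - 2)*(x - 1) = 0. The curves meet at x = 1, 2, 3.
On [1, 2], v = x - 1 is on top; that piece has area ∫[1,2] (-(-x^3 + 6*x^2 - 11*x + 6)) dx = 1/4.
On [2, 3], v = -x^3 + 6*x^2 - 10*x + 5 is on top; that piece has area ∫[2,3] (-x^3 + 6*x^2 - 11*x + 6) dx = 1/4.
Total enclosed area = 1/4 + 1/4 = 1/2.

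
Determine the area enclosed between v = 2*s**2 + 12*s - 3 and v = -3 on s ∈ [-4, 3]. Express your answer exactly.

376/3

The difference (2*s**2 + 12*s - 3) - (-3) = 2*s**2 + 12*s changes sign at s = 0 inside [-4, 3], so split the integral there.
∫[-4,0] (2*s**2 + 12*s) ds = -160/3; the area of that piece is 160/3.
∫[0,3] (2*s**2 + 12*s) ds = 72.
Total area = 160/3 + 72 = 376/3.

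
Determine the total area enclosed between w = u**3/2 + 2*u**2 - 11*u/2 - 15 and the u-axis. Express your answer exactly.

863/12

The curve meets the u-axis where u**3/2 + 2*u**2 - 11*u/2 - 15 = 0, i.e. (u - 3)*(u + 2)*(u + 5)/2 = 0, at u = -5, -2, 3.
On [-5, -2] the curve lies above the axis; ∫[-5,-2] (u**3/2 + 2*u**2 - 11*u/2 - 15) du = 117/8, giving area 117/8.
On [-2, 3] the curve lies below the axis; ∫[-2,3] (u**3/2 + 2*u**2 - 11*u/2 - 15) du = -1375/24, giving area 1375/24.
Total area = 117/8 + 1375/24 = 863/12.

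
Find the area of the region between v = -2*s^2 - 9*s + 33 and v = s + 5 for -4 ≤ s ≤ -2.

On [-4, -2], (-2*s^2 - 9*s + 33) - (s + 5) = -2*s^2 - 10*s + 28 is ≥ 0 throughout, so the area is a single integral of |-2*s^2 - 10*s + 28|.
∫[-4,-2] (-2*s^2 - 10*s + 28) ds = 236/3.

236/3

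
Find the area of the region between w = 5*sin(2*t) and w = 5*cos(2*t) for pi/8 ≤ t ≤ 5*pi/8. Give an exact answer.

On [pi/8, 5*pi/8], (5*sin(2*t)) - (5*cos(2*t)) = 5*sin(2*t) - 5*cos(2*t) is ≥ 0 throughout, so the area is a single integral of |5*sin(2*t) - 5*cos(2*t)|.
∫[pi/8,5*pi/8] (5*sin(2*t) - 5*cos(2*t)) dt = 5*sqrt(2).

5*sqrt(2)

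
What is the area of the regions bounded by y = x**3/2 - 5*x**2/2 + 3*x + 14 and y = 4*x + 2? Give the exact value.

Set the curves equal: x**3/2 - 5*x**2/2 + 3*x + 14 = 4*x + 2, so x**3/2 - 5*x**2/2 - x + 12 = 0, which factors as (x - 4)*(x - 3)*(x + 2)/2 = 0. The curves meet at x = -2, 3, 4.
On [-2, 3], y = x**3/2 - 5*x**2/2 + 3*x + 14 is on top; that piece has area ∫[-2,3] (x**3/2 - 5*x**2/2 - x + 12) dx = 875/24.
On [3, 4], y = 4*x + 2 is on top; that piece has area ∫[3,4] (-(x**3/2 - 5*x**2/2 - x + 12)) dx = 11/24.
Total enclosed area = 875/24 + 11/24 = 443/12.

443/12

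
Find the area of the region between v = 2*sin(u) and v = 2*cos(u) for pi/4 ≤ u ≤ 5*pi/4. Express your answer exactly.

On [pi/4, 5*pi/4], (2*sin(u)) - (2*cos(u)) = 2*sin(u) - 2*cos(u) is ≥ 0 throughout, so the area is a single integral of |2*sin(u) - 2*cos(u)|.
∫[pi/4,5*pi/4] (2*sin(u) - 2*cos(u)) du = 4*sqrt(2).

4*sqrt(2)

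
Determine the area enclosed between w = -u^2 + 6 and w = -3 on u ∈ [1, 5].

24

The difference (-u^2 + 6) - (-3) = -u^2 + 9 changes sign at u = 3 inside [1, 5], so split the integral there.
∫[1,3] (-u^2 + 9) du = 28/3.
∫[3,5] (-u^2 + 9) du = -44/3; the area of that piece is 44/3.
Total area = 28/3 + 44/3 = 24.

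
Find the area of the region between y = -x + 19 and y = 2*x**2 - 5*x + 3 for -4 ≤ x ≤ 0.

The difference (-x + 19) - (2*x**2 - 5*x + 3) = -2*x**2 + 4*x + 16 changes sign at x = -2 inside [-4, 0], so split the integral there.
∫[-4,-2] (-2*x**2 + 4*x + 16) dx = -88/3; the area of that piece is 88/3.
∫[-2,0] (-2*x**2 + 4*x + 16) dx = 56/3.
Total area = 88/3 + 56/3 = 48.

48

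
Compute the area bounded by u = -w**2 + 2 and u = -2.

Both boundary curves give u as a function of w, so integrate with respect to w. Setting them equal: -w**2 + 4 = 0, i.e. -(w - 2)*(w + 2) = 0, so they meet at w = -2, 2.
For w in [-2, 2], u = -w**2 + 2 is on the right; area = ∫[-2,2] (-w**2 + 4) dw = 32/3.

32/3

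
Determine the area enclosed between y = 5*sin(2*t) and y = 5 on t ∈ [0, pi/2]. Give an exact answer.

-5 + 5*pi/2

On [0, pi/2], (5*sin(2*t)) - (5) = 5*sin(2*t) - 5 is ≤ 0 throughout, so the area is a single integral of |5*sin(2*t) - 5|.
∫[0,pi/2] (5*sin(2*t) - 5) dt = 5 - 5*pi/2; the area of that piece is -5 + 5*pi/2.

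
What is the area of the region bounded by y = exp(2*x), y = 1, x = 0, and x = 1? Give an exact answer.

-3/2 + exp(2)/2

On [0, 1], (exp(2*x)) - (1) = exp(2*x) - 1 is ≥ 0 throughout, so the area is a single integral of |exp(2*x) - 1|.
∫[0,1] (exp(2*x) - 1) dx = -3/2 + exp(2)/2.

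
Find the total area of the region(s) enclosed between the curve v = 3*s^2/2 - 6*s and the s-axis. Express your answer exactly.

16

The curve meets the s-axis where 3*s^2/2 - 6*s = 0, i.e. 3*s*(s - 4)/2 = 0, at s = 0, 4.
On [0, 4] the curve lies below the axis; ∫[0,4] (3*s^2/2 - 6*s) ds = -16, giving area 16.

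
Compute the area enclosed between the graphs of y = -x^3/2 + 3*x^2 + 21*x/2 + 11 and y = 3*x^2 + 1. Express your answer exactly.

999/8

Set the curves equal: -x^3/2 + 3*x^2 + 21*x/2 + 11 = 3*x^2 + 1, so -x^3/2 + 21*x/2 + 10 = 0, which factors as -(x - 5)*(x + 1)*(x + 4)/2 = 0. The curves meet at x = -4, -1, 5.
On [-4, -1], y = 3*x^2 + 1 is on top; that piece has area ∫[-4,-1] (-(-x^3/2 + 21*x/2 + 10)) dx = 135/8.
On [-1, 5], y = -x^3/2 + 3*x^2 + 21*x/2 + 11 is on top; that piece has area ∫[-1,5] (-x^3/2 + 21*x/2 + 10) dx = 108.
Total enclosed area = 135/8 + 108 = 999/8.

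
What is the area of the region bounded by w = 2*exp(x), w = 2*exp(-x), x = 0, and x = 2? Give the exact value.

-4 + 2*exp(-2) + 2*exp(2)

On [0, 2], (2*exp(x)) - (2*exp(-x)) = 2*exp(x) - 2*exp(-x) is ≥ 0 throughout, so the area is a single integral of |2*exp(x) - 2*exp(-x)|.
∫[0,2] (2*exp(x) - 2*exp(-x)) dx = -4 + 2*exp(-2) + 2*exp(2).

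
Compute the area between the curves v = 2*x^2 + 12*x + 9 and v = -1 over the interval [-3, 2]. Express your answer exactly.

194/3

The difference (2*x^2 + 12*x + 9) - (-1) = 2*x^2 + 12*x + 10 changes sign at x = -1 inside [-3, 2], so split the integral there.
∫[-3,-1] (2*x^2 + 12*x + 10) dx = -32/3; the area of that piece is 32/3.
∫[-1,2] (2*x^2 + 12*x + 10) dx = 54.
Total area = 32/3 + 54 = 194/3.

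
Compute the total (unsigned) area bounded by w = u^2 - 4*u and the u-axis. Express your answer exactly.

The curve meets the u-axis where u^2 - 4*u = 0, i.e. u*(u - 4) = 0, at u = 0, 4.
On [0, 4] the curve lies below the axis; ∫[0,4] (u^2 - 4*u) du = -32/3, giving area 32/3.

32/3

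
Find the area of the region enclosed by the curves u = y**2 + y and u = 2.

9/2

Both boundary curves give u as a function of y, so integrate with respect to y. Setting them equal: y**2 + y - 2 = 0, i.e. (y - 1)*(y + 2) = 0, so they meet at y = -2, 1.
For y in [-2, 1], u = y**2 + y is on the left; area = ∫[-2,1] (-(y**2 + y - 2)) dy = 9/2.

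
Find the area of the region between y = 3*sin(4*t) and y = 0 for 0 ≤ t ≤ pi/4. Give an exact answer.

On [0, pi/4], (3*sin(4*t)) - (0) = 3*sin(4*t) is ≥ 0 throughout, so the area is a single integral of |3*sin(4*t)|.
∫[0,pi/4] (3*sin(4*t)) dt = 3/2.

3/2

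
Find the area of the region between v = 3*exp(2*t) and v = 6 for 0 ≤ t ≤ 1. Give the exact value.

-21/2 + 6*log(2) + 3*exp(2)/2

The difference (3*exp(2*t)) - (6) = 3*exp(2*t) - 6 changes sign at t = log(2)/2 inside [0, 1], so split the integral there.
∫[0,log(2)/2] (3*exp(2*t) - 6) dt = 3/2 - log(8); the area of that piece is -3/2 + log(8).
∫[log(2)/2,1] (3*exp(2*t) - 6) dt = -9 + 3*log(2) + 3*exp(2)/2.
Total area = (-3/2 + log(8)) + (-9 + 3*log(2) + 3*exp(2)/2) = -21/2 + 6*log(2) + 3*exp(2)/2.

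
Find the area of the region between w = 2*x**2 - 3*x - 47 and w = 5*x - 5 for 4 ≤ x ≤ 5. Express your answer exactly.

112/3

On [4, 5], (2*x**2 - 3*x - 47) - (5*x - 5) = 2*x**2 - 8*x - 42 is ≤ 0 throughout, so the area is a single integral of |2*x**2 - 8*x - 42|.
∫[4,5] (2*x**2 - 8*x - 42) dx = -112/3; the area of that piece is 112/3.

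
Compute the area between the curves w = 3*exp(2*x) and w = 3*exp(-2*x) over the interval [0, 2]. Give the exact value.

On [0, 2], (3*exp(2*x)) - (3*exp(-2*x)) = 3*exp(2*x) - 3*exp(-2*x) is ≥ 0 throughout, so the area is a single integral of |3*exp(2*x) - 3*exp(-2*x)|.
∫[0,2] (3*exp(2*x) - 3*exp(-2*x)) dx = -3 + 3*exp(-4)/2 + 3*exp(4)/2.

-3 + 3*exp(-4)/2 + 3*exp(4)/2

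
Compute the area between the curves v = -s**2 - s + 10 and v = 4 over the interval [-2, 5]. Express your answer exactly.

The difference (-s**2 - s + 10) - (4) = -s**2 - s + 6 changes sign at s = 2 inside [-2, 5], so split the integral there.
∫[-2,2] (-s**2 - s + 6) ds = 56/3.
∫[2,5] (-s**2 - s + 6) ds = -63/2; the area of that piece is 63/2.
Total area = 56/3 + 63/2 = 301/6.

301/6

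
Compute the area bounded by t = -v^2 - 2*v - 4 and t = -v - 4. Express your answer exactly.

1/6

Both boundary curves give t as a function of v, so integrate with respect to v. Setting them equal: -v^2 - v = 0, i.e. -v*(v + 1) = 0, so they meet at v = -1, 0.
For v in [-1, 0], t = -v^2 - 2*v - 4 is on the right; area = ∫[-1,0] (-v^2 - v) dv = 1/6.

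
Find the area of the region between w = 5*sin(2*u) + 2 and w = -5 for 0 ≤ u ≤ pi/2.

5 + 7*pi/2

On [0, pi/2], (5*sin(2*u) + 2) - (-5) = 5*sin(2*u) + 7 is ≥ 0 throughout, so the area is a single integral of |5*sin(2*u) + 7|.
∫[0,pi/2] (5*sin(2*u) + 7) du = 5 + 7*pi/2.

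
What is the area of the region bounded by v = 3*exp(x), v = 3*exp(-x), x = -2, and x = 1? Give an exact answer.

The difference (3*exp(x)) - (3*exp(-x)) = 3*exp(x) - 3*exp(-x) changes sign at x = 0 inside [-2, 1], so split the integral there.
∫[-2,0] (3*exp(x) - 3*exp(-x)) dx = -3*exp(2) - 3*exp(-2) + 6; the area of that piece is -6 + 3*exp(-2) + 3*exp(2).
∫[0,1] (3*exp(x) - 3*exp(-x)) dx = -6 + 3*exp(-1) + 3*exp(1).
Total area = (-6 + 3*exp(-2) + 3*exp(2)) + (-6 + 3*exp(-1) + 3*exp(1)) = -12 + 3*exp(-2) + 3*exp(-1) + 3*exp(1) + 3*exp(2).

-12 + 3*exp(-2) + 3*exp(-1) + 3*exp(1) + 3*exp(2)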